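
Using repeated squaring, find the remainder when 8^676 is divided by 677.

1

8^1 ≡ 8 (mod 677)
8^2 ≡ 8^2 = 64 ≡ 64 (mod 677)
8^4 ≡ 64^2 = 4096 ≡ 34 (mod 677)
8^8 ≡ 34^2 = 1156 ≡ 479 (mod 677)
8^16 ≡ 479^2 = 229441 ≡ 615 (mod 677)
8^32 ≡ 615^2 = 378225 ≡ 459 (mod 677)
8^64 ≡ 459^2 = 210681 ≡ 134 (mod 677)
8^128 ≡ 134^2 = 17956 ≡ 354 (mod 677)
8^256 ≡ 354^2 = 125316 ≡ 71 (mod 677)
8^512 ≡ 71^2 = 5041 ≡ 302 (mod 677)
676 = 512 + 128 + 32 + 4 in binary powers of 2.
So 8^676 ≡ 302 · 354 · 459 · 34 ≡ 1 (mod 677).
Since the result is 1, base 8 gives no evidence that 677 is composite.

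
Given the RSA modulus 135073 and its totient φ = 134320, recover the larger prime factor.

φ(n) = (p−1)(q−1) = n − (p+q) + 1, so p + q = 135073 − 134320 + 1 = 754.
p and q are the roots of t² − 754t + 135073 = 0.
Discriminant: 754² − 4·135073 = 568516 − 540292 = 28224; √28224 = 168.
q = (754 − 168)/2 = 293, p = (754 + 168)/2 = 461.
Check: 293 · 461 = 135073.

461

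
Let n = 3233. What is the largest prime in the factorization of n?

3233 = 53 · 61
61 is prime.
So 3233 = 53 · 61; the largest prime factor is 61.

61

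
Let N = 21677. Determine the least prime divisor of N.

21677 is odd.
Digit sum 23, not divisible by 3.
Ends in 7: not divisible by 5.
7: 21677 = 7·3096 + 5
11: 21677 = 11·1970 + 7
13: 21677 = 13·1667 + 6
17: 21677 = 17·1275 + 2
19: 21677 = 19·1140 + 17
23: 21677 = 23·942 + 11
29: 21677 = 29·747 + 14
31: 21677 = 31·699 + 8
37: 21677 = 37·585 + 32
41: 21677 = 41·528 + 29
43: 21677 = 43·504 + 5
47: 21677 = 47·461 + 10
53: 21677 = 53·409

53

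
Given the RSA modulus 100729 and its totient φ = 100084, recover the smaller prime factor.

263

φ(n) = (p−1)(q−1) = n − (p+q) + 1, so p + q = 100729 − 100084 + 1 = 646.
p and q are the roots of t² − 646t + 100729 = 0.
Discriminant: 646² − 4·100729 = 417316 − 402916 = 14400; √14400 = 120.
q = (646 − 120)/2 = 263, p = (646 + 120)/2 = 383.
Check: 263 · 383 = 100729.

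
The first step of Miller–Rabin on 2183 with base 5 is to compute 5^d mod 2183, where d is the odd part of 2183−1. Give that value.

298

2183 − 1 = 2182 = 2^1 · 1091, so d = 1091.
5^1 ≡ 5 (mod 2183)
5^2 ≡ 5^2 = 25 ≡ 25 (mod 2183)
5^4 ≡ 25^2 = 625 ≡ 625 (mod 2183)
5^8 ≡ 625^2 = 390625 ≡ 2051 (mod 2183)
5^16 ≡ 2051^2 = 4206601 ≡ 2143 (mod 2183)
5^32 ≡ 2143^2 = 4592449 ≡ 1600 (mod 2183)
5^64 ≡ 1600^2 = 2560000 ≡ 1524 (mod 2183)
5^128 ≡ 1524^2 = 2322576 ≡ 2047 (mod 2183)
5^256 ≡ 2047^2 = 4190209 ≡ 1032 (mod 2183)
5^512 ≡ 1032^2 = 1065024 ≡ 1903 (mod 2183)
5^1024 ≡ 1903^2 = 3621409 ≡ 1995 (mod 2183)
1091 = 1024 + 64 + 2 + 1 in binary powers of 2.
So 5^1091 ≡ 1995 · 1524 · 25 · 5 ≡ 298 (mod 2183).
Squaring chain: 298; never reaches −1, so base 5 is a Miller–Rabin witness that 2183 is composite.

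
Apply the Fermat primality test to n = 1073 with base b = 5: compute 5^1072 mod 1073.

488

5^1 ≡ 5 (mod 1073)
5^2 ≡ 5^2 = 25 ≡ 25 (mod 1073)
5^4 ≡ 25^2 = 625 ≡ 625 (mod 1073)
5^8 ≡ 625^2 = 390625 ≡ 53 (mod 1073)
5^16 ≡ 53^2 = 2809 ≡ 663 (mod 1073)
5^32 ≡ 663^2 = 439569 ≡ 712 (mod 1073)
5^64 ≡ 712^2 = 506944 ≡ 488 (mod 1073)
5^128 ≡ 488^2 = 238144 ≡ 1011 (mod 1073)
5^256 ≡ 1011^2 = 1022121 ≡ 625 (mod 1073)
5^512 ≡ 625^2 = 390625 ≡ 53 (mod 1073)
5^1024 ≡ 53^2 = 2809 ≡ 663 (mod 1073)
1072 = 1024 + 32 + 16 in binary powers of 2.
So 5^1072 ≡ 663 · 712 · 663 ≡ 488 (mod 1073).
Since 488 ≠ 1, base 5 is a Fermat witness: 1073 is composite.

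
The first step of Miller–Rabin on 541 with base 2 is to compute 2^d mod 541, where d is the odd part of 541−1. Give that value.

52

541 − 1 = 540 = 2^2 · 135, so d = 135.
2^1 ≡ 2 (mod 541)
2^2 ≡ 2^2 = 4 ≡ 4 (mod 541)
2^4 ≡ 4^2 = 16 ≡ 16 (mod 541)
2^8 ≡ 16^2 = 256 ≡ 256 (mod 541)
2^16 ≡ 256^2 = 65536 ≡ 75 (mod 541)
2^32 ≡ 75^2 = 5625 ≡ 215 (mod 541)
2^64 ≡ 215^2 = 46225 ≡ 240 (mod 541)
2^128 ≡ 240^2 = 57600 ≡ 254 (mod 541)
135 = 128 + 4 + 2 + 1 in binary powers of 2.
So 2^135 ≡ 254 · 16 · 4 · 2 ≡ 52 (mod 541).
Squaring chain: 52 → 540; reaches −1, so base 2 does not prove 541 composite.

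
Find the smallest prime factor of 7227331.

47

7227331 is odd.
Digit sum 25, not divisible by 3.
Ends in 1: not divisible by 5.
7: 7227331 = 7·1032475 + 6
11: 7227331 = 11·657030 + 1
13: 7227331 = 13·555948 + 7
17: 7227331 = 17·425137 + 2
19: 7227331 = 19·380385 + 16
23: 7227331 = 23·314231 + 18
29: 7227331 = 29·249218 + 9
31: 7227331 = 31·233139 + 22
37: 7227331 = 37·195333 + 10
41: 7227331 = 41·176276 + 15
43: 7227331 = 43·168077 + 20
47: 7227331 = 47·153773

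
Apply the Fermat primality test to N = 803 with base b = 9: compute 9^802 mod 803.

356

9^1 ≡ 9 (mod 803)
9^2 ≡ 9^2 = 81 ≡ 81 (mod 803)
9^4 ≡ 81^2 = 6561 ≡ 137 (mod 803)
9^8 ≡ 137^2 = 18769 ≡ 300 (mod 803)
9^16 ≡ 300^2 = 90000 ≡ 64 (mod 803)
9^32 ≡ 64^2 = 4096 ≡ 81 (mod 803)
9^64 ≡ 81^2 = 6561 ≡ 137 (mod 803)
9^128 ≡ 137^2 = 18769 ≡ 300 (mod 803)
9^256 ≡ 300^2 = 90000 ≡ 64 (mod 803)
9^512 ≡ 64^2 = 4096 ≡ 81 (mod 803)
802 = 512 + 256 + 32 + 2 in binary powers of 2.
So 9^802 ≡ 81 · 64 · 81 · 81 ≡ 356 (mod 803).
Since 356 ≠ 1, base 9 is a Fermat witness: 803 is composite.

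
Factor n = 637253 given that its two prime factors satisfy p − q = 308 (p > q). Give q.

Since p = q + 308, we have 637253 = q(q + 308), so q² + 308q − 637253 = 0.
Discriminant: 308² + 4·637253 = 94864 + 2549012 = 2643876; √2643876 = 1626.
q = (−308 + 1626)/2 = 659, and p = q + 308 = 967.
Check: 659 · 967 = 637253.

659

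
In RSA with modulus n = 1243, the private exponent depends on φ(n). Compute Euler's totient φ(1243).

1120

Factor: 1243 = 11 · 113.
φ(1243) = (11−1) · (113−1) = 10 · 112 = 1120.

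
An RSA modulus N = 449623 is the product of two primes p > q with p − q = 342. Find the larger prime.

Since p = q + 342, we have 449623 = q(q + 342), so q² + 342q − 449623 = 0.
Discriminant: 342² + 4·449623 = 116964 + 1798492 = 1915456; √1915456 = 1384.
q = (−342 + 1384)/2 = 521, and p = q + 342 = 863.
Check: 521 · 863 = 449623.

863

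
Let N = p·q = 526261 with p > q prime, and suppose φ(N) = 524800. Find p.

821

φ(n) = (p−1)(q−1) = n − (p+q) + 1, so p + q = 526261 − 524800 + 1 = 1462.
p and q are the roots of t² − 1462t + 526261 = 0.
Discriminant: 1462² − 4·526261 = 2137444 − 2105044 = 32400; √32400 = 180.
q = (1462 − 180)/2 = 641, p = (1462 + 180)/2 = 821.
Check: 641 · 821 = 526261.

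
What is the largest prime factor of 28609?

28609 = 7 · 4087
4087 = 61 · 67
67 is prime.
So 28609 = 7 · 61 · 67; the largest prime factor is 67.

67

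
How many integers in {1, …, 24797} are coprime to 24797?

24480

Factor: 24797 = 137 · 181.
φ(24797) = (137−1) · (181−1) = 136 · 180 = 24480.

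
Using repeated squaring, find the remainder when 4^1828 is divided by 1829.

4^1 ≡ 4 (mod 1829)
4^2 ≡ 4^2 = 16 ≡ 16 (mod 1829)
4^4 ≡ 16^2 = 256 ≡ 256 (mod 1829)
4^8 ≡ 256^2 = 65536 ≡ 1521 (mod 1829)
4^16 ≡ 1521^2 = 2313441 ≡ 1585 (mod 1829)
4^32 ≡ 1585^2 = 2512225 ≡ 1008 (mod 1829)
4^64 ≡ 1008^2 = 1016064 ≡ 969 (mod 1829)
4^128 ≡ 969^2 = 938961 ≡ 684 (mod 1829)
4^256 ≡ 684^2 = 467856 ≡ 1461 (mod 1829)
4^512 ≡ 1461^2 = 2134521 ≡ 78 (mod 1829)
4^1024 ≡ 78^2 = 6084 ≡ 597 (mod 1829)
1828 = 1024 + 512 + 256 + 32 + 4 in binary powers of 2.
So 4^1828 ≡ 597 · 78 · 1461 · 1008 · 256 ≡ 653 (mod 1829).
Since 653 ≠ 1, base 4 is a Fermat witness: 1829 is composite.

653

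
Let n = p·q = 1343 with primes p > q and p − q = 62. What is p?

Since p = q + 62, we have 1343 = q(q + 62), so q² + 62q − 1343 = 0.
Discriminant: 62² + 4·1343 = 3844 + 5372 = 9216; √9216 = 96.
q = (−62 + 96)/2 = 17, and p = q + 62 = 79.
Check: 17 · 79 = 1343.

79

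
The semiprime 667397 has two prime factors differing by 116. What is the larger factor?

Since p = q + 116, we have 667397 = q(q + 116), so q² + 116q − 667397 = 0.
Discriminant: 116² + 4·667397 = 13456 + 2669588 = 2683044; √2683044 = 1638.
q = (−116 + 1638)/2 = 761, and p = q + 116 = 877.
Check: 761 · 877 = 667397.

877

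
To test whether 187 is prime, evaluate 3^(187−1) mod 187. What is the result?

25

3^1 ≡ 3 (mod 187)
3^2 ≡ 3^2 = 9 ≡ 9 (mod 187)
3^4 ≡ 9^2 = 81 ≡ 81 (mod 187)
3^8 ≡ 81^2 = 6561 ≡ 16 (mod 187)
3^16 ≡ 16^2 = 256 ≡ 69 (mod 187)
3^32 ≡ 69^2 = 4761 ≡ 86 (mod 187)
3^64 ≡ 86^2 = 7396 ≡ 103 (mod 187)
3^128 ≡ 103^2 = 10609 ≡ 137 (mod 187)
186 = 128 + 32 + 16 + 8 + 2 in binary powers of 2.
So 3^186 ≡ 137 · 86 · 69 · 16 · 9 ≡ 25 (mod 187).
Since 25 ≠ 1, base 3 is a Fermat witness: 187 is composite.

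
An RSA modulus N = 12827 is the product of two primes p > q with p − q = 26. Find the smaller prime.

Since p = q + 26, we have 12827 = q(q + 26), so q² + 26q − 12827 = 0.
Discriminant: 26² + 4·12827 = 676 + 51308 = 51984; √51984 = 228.
q = (−26 + 228)/2 = 101, and p = q + 26 = 127.
Check: 101 · 127 = 12827.

101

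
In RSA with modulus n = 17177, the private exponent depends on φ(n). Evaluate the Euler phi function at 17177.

16896

Factor: 17177 = 89 · 193.
φ(17177) = (89−1) · (193−1) = 88 · 192 = 16896.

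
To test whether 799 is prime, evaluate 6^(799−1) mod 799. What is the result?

6^1 ≡ 6 (mod 799)
6^2 ≡ 6^2 = 36 ≡ 36 (mod 799)
6^4 ≡ 36^2 = 1296 ≡ 497 (mod 799)
6^8 ≡ 497^2 = 247009 ≡ 118 (mod 799)
6^16 ≡ 118^2 = 13924 ≡ 341 (mod 799)
6^32 ≡ 341^2 = 116281 ≡ 426 (mod 799)
6^64 ≡ 426^2 = 181476 ≡ 103 (mod 799)
6^128 ≡ 103^2 = 10609 ≡ 222 (mod 799)
6^256 ≡ 222^2 = 49284 ≡ 545 (mod 799)
6^512 ≡ 545^2 = 297025 ≡ 596 (mod 799)
798 = 512 + 256 + 16 + 8 + 4 + 2 in binary powers of 2.
So 6^798 ≡ 596 · 545 · 341 · 118 · 497 · 36 ≡ 247 (mod 799).
Since 247 ≠ 1, base 6 is a Fermat witness: 799 is composite.

247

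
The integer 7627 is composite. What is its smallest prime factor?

29

7627 is odd.
Digit sum 22, not divisible by 3.
Ends in 7: not divisible by 5.
7: 7627 = 7·1089 + 4
11: 7627 = 11·693 + 4
13: 7627 = 13·586 + 9
17: 7627 = 17·448 + 11
19: 7627 = 19·401 + 8
23: 7627 = 23·331 + 14
29: 7627 = 29·263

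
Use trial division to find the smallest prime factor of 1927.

1927 is odd.
Digit sum 19, not divisible by 3.
Ends in 7: not divisible by 5.
7: 1927 = 7·275 + 2
11: 1927 = 11·175 + 2
13: 1927 = 13·148 + 3
17: 1927 = 17·113 + 6
19: 1927 = 19·101 + 8
23: 1927 = 23·83 + 18
29: 1927 = 29·66 + 13
31: 1927 = 31·62 + 5
37: 1927 = 37·52 + 3
41: 1927 = 41·47

41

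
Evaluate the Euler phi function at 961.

Factor: 961 = 31^2.
φ(961) = 31^1·(31−1) = 930.

930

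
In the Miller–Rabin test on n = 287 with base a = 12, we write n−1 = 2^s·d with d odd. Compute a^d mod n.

199

287 − 1 = 286 = 2^1 · 143, so d = 143.
12^1 ≡ 12 (mod 287)
12^2 ≡ 12^2 = 144 ≡ 144 (mod 287)
12^4 ≡ 144^2 = 20736 ≡ 72 (mod 287)
12^8 ≡ 72^2 = 5184 ≡ 18 (mod 287)
12^16 ≡ 18^2 = 324 ≡ 37 (mod 287)
12^32 ≡ 37^2 = 1369 ≡ 221 (mod 287)
12^64 ≡ 221^2 = 48841 ≡ 51 (mod 287)
12^128 ≡ 51^2 = 2601 ≡ 18 (mod 287)
143 = 128 + 8 + 4 + 2 + 1 in binary powers of 2.
So 12^143 ≡ 18 · 18 · 72 · 144 · 12 ≡ 199 (mod 287).
Squaring chain: 199; never reaches −1, so base 12 is a Miller–Rabin witness that 287 is composite.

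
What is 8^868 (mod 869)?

368

8^1 ≡ 8 (mod 869)
8^2 ≡ 8^2 = 64 ≡ 64 (mod 869)
8^4 ≡ 64^2 = 4096 ≡ 620 (mod 869)
8^8 ≡ 620^2 = 384400 ≡ 302 (mod 869)
8^16 ≡ 302^2 = 91204 ≡ 828 (mod 869)
8^32 ≡ 828^2 = 685584 ≡ 812 (mod 869)
8^64 ≡ 812^2 = 659344 ≡ 642 (mod 869)
8^128 ≡ 642^2 = 412164 ≡ 258 (mod 869)
8^256 ≡ 258^2 = 66564 ≡ 520 (mod 869)
8^512 ≡ 520^2 = 270400 ≡ 141 (mod 869)
868 = 512 + 256 + 64 + 32 + 4 in binary powers of 2.
So 8^868 ≡ 141 · 520 · 642 · 812 · 620 ≡ 368 (mod 869).
Since 368 ≠ 1, base 8 is a Fermat witness: 869 is composite.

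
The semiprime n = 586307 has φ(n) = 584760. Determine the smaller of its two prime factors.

661

φ(n) = (p−1)(q−1) = n − (p+q) + 1, so p + q = 586307 − 584760 + 1 = 1548.
p and q are the roots of t² − 1548t + 586307 = 0.
Discriminant: 1548² − 4·586307 = 2396304 − 2345228 = 51076; √51076 = 226.
q = (1548 − 226)/2 = 661, p = (1548 + 226)/2 = 887.
Check: 661 · 887 = 586307.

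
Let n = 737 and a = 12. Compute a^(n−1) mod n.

639

12^1 ≡ 12 (mod 737)
12^2 ≡ 12^2 = 144 ≡ 144 (mod 737)
12^4 ≡ 144^2 = 20736 ≡ 100 (mod 737)
12^8 ≡ 100^2 = 10000 ≡ 419 (mod 737)
12^16 ≡ 419^2 = 175561 ≡ 155 (mod 737)
12^32 ≡ 155^2 = 24025 ≡ 441 (mod 737)
12^64 ≡ 441^2 = 194481 ≡ 650 (mod 737)
12^128 ≡ 650^2 = 422500 ≡ 199 (mod 737)
12^256 ≡ 199^2 = 39601 ≡ 540 (mod 737)
12^512 ≡ 540^2 = 291600 ≡ 485 (mod 737)
736 = 512 + 128 + 64 + 32 in binary powers of 2.
So 12^736 ≡ 485 · 199 · 650 · 441 ≡ 639 (mod 737).
Since 639 ≠ 1, base 12 is a Fermat witness: 737 is composite.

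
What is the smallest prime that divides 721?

7

721 is odd.
Digit sum 10, not divisible by 3.
Ends in 1: not divisible by 5.
7: 721 = 7·103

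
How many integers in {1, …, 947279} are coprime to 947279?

Factor: 947279 = 83 · 101 · 113.
φ(947279) = (83−1) · (101−1) · (113−1) = 82 · 100 · 112 = 918400.

918400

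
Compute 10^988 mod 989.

440

10^1 ≡ 10 (mod 989)
10^2 ≡ 10^2 = 100 ≡ 100 (mod 989)
10^4 ≡ 100^2 = 10000 ≡ 110 (mod 989)
10^8 ≡ 110^2 = 12100 ≡ 232 (mod 989)
10^16 ≡ 232^2 = 53824 ≡ 418 (mod 989)
10^32 ≡ 418^2 = 174724 ≡ 660 (mod 989)
10^64 ≡ 660^2 = 435600 ≡ 440 (mod 989)
10^128 ≡ 440^2 = 193600 ≡ 745 (mod 989)
10^256 ≡ 745^2 = 555025 ≡ 196 (mod 989)
10^512 ≡ 196^2 = 38416 ≡ 834 (mod 989)
988 = 512 + 256 + 128 + 64 + 16 + 8 + 4 in binary powers of 2.
So 10^988 ≡ 834 · 196 · 745 · 440 · 418 · 232 · 110 ≡ 440 (mod 989).
Since 440 ≠ 1, base 10 is a Fermat witness: 989 is composite.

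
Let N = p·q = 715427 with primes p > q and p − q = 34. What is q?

829

Since p = q + 34, we have 715427 = q(q + 34), so q² + 34q − 715427 = 0.
Discriminant: 34² + 4·715427 = 1156 + 2861708 = 2862864; √2862864 = 1692.
q = (−34 + 1692)/2 = 829, and p = q + 34 = 863.
Check: 829 · 863 = 715427.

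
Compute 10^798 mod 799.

212

10^1 ≡ 10 (mod 799)
10^2 ≡ 10^2 = 100 ≡ 100 (mod 799)
10^4 ≡ 100^2 = 10000 ≡ 412 (mod 799)
10^8 ≡ 412^2 = 169744 ≡ 356 (mod 799)
10^16 ≡ 356^2 = 126736 ≡ 494 (mod 799)
10^32 ≡ 494^2 = 244036 ≡ 341 (mod 799)
10^64 ≡ 341^2 = 116281 ≡ 426 (mod 799)
10^128 ≡ 426^2 = 181476 ≡ 103 (mod 799)
10^256 ≡ 103^2 = 10609 ≡ 222 (mod 799)
10^512 ≡ 222^2 = 49284 ≡ 545 (mod 799)
798 = 512 + 256 + 16 + 8 + 4 + 2 in binary powers of 2.
So 10^798 ≡ 545 · 222 · 494 · 356 · 412 · 100 ≡ 212 (mod 799).
Since 212 ≠ 1, base 10 is a Fermat witness: 799 is composite.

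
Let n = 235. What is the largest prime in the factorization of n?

47

235 = 5 · 47
47 is prime.
So 235 = 5 · 47; the largest prime factor is 47.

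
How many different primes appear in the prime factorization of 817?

2

817 = 19 · 43
817 = 19 · 43, which has 2 distinct prime factors.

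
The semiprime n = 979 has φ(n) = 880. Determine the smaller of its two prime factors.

11

φ(n) = (p−1)(q−1) = n − (p+q) + 1, so p + q = 979 − 880 + 1 = 100.
p and q are the roots of t² − 100t + 979 = 0.
Discriminant: 100² − 4·979 = 10000 − 3916 = 6084; √6084 = 78.
q = (100 − 78)/2 = 11, p = (100 + 78)/2 = 89.
Check: 11 · 89 = 979.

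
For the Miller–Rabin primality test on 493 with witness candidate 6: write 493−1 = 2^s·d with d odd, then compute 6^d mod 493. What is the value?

493 − 1 = 492 = 2^2 · 123, so d = 123.
6^1 ≡ 6 (mod 493)
6^2 ≡ 6^2 = 36 ≡ 36 (mod 493)
6^4 ≡ 36^2 = 1296 ≡ 310 (mod 493)
6^8 ≡ 310^2 = 96100 ≡ 458 (mod 493)
6^16 ≡ 458^2 = 209764 ≡ 239 (mod 493)
6^32 ≡ 239^2 = 57121 ≡ 426 (mod 493)
6^64 ≡ 426^2 = 181476 ≡ 52 (mod 493)
123 = 64 + 32 + 16 + 8 + 2 + 1 in binary powers of 2.
So 6^123 ≡ 52 · 426 · 239 · 458 · 36 · 6 ≡ 328 (mod 493).
Squaring chain: 328 → 110; never reaches −1, so base 6 is a Miller–Rabin witness that 493 is composite.

328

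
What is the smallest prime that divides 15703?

15703 is odd.
Digit sum 16, not divisible by 3.
Ends in 3: not divisible by 5.
7: 15703 = 7·2243 + 2
11: 15703 = 11·1427 + 6
13: 15703 = 13·1207 + 12
17: 15703 = 17·923 + 12
19: 15703 = 19·826 + 9
23: 15703 = 23·682 + 17
29: 15703 = 29·541 + 14
31: 15703 = 31·506 + 17
37: 15703 = 37·424 + 15
41: 15703 = 41·383

41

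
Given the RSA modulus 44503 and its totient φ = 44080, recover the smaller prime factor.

φ(n) = (p−1)(q−1) = n − (p+q) + 1, so p + q = 44503 − 44080 + 1 = 424.
p and q are the roots of t² − 424t + 44503 = 0.
Discriminant: 424² − 4·44503 = 179776 − 178012 = 1764; √1764 = 42.
q = (424 − 42)/2 = 191, p = (424 + 42)/2 = 233.
Check: 191 · 233 = 44503.

191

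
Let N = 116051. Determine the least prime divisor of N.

116051 is odd.
Digit sum 14, not divisible by 3.
Ends in 1: not divisible by 5.
7: 116051 = 7·16578 + 5
11: 116051 = 11·10550 + 1
13: 116051 = 13·8927

13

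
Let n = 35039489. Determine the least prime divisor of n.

35039489 is odd.
Digit sum 41, not divisible by 3.
Ends in 9: not divisible by 5.
7: 35039489 = 7·5005641 + 2
11: 35039489 = 11·3185408 + 1
13: 35039489 = 13·2695345 + 4
17: 35039489 = 17·2061146 + 7
19: 35039489 = 19·1844183 + 12
23: 35039489 = 23·1523456 + 1
29: 35039489 = 29·1208258 + 7
31: 35039489 = 31·1130306 + 3
37: 35039489 = 37·947013 + 8
41: 35039489 = 41·854621 + 28
43: 35039489 = 43·814871 + 36
47: 35039489 = 47·745521 + 2
53: 35039489 = 53·661122 + 23
59: 35039489 = 59·593889 + 38
61: 35039489 = 61·574417 + 52
67: 35039489 = 67·522977 + 30
71: 35039489 = 71·493513 + 66
73: 35039489 = 73·479993

73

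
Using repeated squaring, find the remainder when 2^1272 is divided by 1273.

1246

2^1 ≡ 2 (mod 1273)
2^2 ≡ 2^2 = 4 ≡ 4 (mod 1273)
2^4 ≡ 4^2 = 16 ≡ 16 (mod 1273)
2^8 ≡ 16^2 = 256 ≡ 256 (mod 1273)
2^16 ≡ 256^2 = 65536 ≡ 613 (mod 1273)
2^32 ≡ 613^2 = 375769 ≡ 234 (mod 1273)
2^64 ≡ 234^2 = 54756 ≡ 17 (mod 1273)
2^128 ≡ 17^2 = 289 ≡ 289 (mod 1273)
2^256 ≡ 289^2 = 83521 ≡ 776 (mod 1273)
2^512 ≡ 776^2 = 602176 ≡ 47 (mod 1273)
2^1024 ≡ 47^2 = 2209 ≡ 936 (mod 1273)
1272 = 1024 + 128 + 64 + 32 + 16 + 8 in binary powers of 2.
So 2^1272 ≡ 936 · 289 · 17 · 234 · 613 · 256 ≡ 1246 (mod 1273).
Since 1246 ≠ 1, base 2 is a Fermat witness: 1273 is composite.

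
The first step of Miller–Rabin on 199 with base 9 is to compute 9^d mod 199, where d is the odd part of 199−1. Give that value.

199 − 1 = 198 = 2^1 · 99, so d = 99.
9^1 ≡ 9 (mod 199)
9^2 ≡ 9^2 = 81 ≡ 81 (mod 199)
9^4 ≡ 81^2 = 6561 ≡ 193 (mod 199)
9^8 ≡ 193^2 = 37249 ≡ 36 (mod 199)
9^16 ≡ 36^2 = 1296 ≡ 102 (mod 199)
9^32 ≡ 102^2 = 10404 ≡ 56 (mod 199)
9^64 ≡ 56^2 = 3136 ≡ 151 (mod 199)
99 = 64 + 32 + 2 + 1 in binary powers of 2.
So 9^99 ≡ 151 · 56 · 81 · 9 ≡ 1 (mod 199).
Since 9^d ≡ 1 (mod 199), base 9 does not prove 199 composite.

1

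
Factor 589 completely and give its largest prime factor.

31

589 = 19 · 31
31 is prime.
So 589 = 19 · 31; the largest prime factor is 31.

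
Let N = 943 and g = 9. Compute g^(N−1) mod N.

901

9^1 ≡ 9 (mod 943)
9^2 ≡ 9^2 = 81 ≡ 81 (mod 943)
9^4 ≡ 81^2 = 6561 ≡ 903 (mod 943)
9^8 ≡ 903^2 = 815409 ≡ 657 (mod 943)
9^16 ≡ 657^2 = 431649 ≡ 698 (mod 943)
9^32 ≡ 698^2 = 487204 ≡ 616 (mod 943)
9^64 ≡ 616^2 = 379456 ≡ 370 (mod 943)
9^128 ≡ 370^2 = 136900 ≡ 165 (mod 943)
9^256 ≡ 165^2 = 27225 ≡ 821 (mod 943)
9^512 ≡ 821^2 = 674041 ≡ 739 (mod 943)
942 = 512 + 256 + 128 + 32 + 8 + 4 + 2 in binary powers of 2.
So 9^942 ≡ 739 · 821 · 165 · 616 · 657 · 903 · 81 ≡ 901 (mod 943).
Since 901 ≠ 1, base 9 is a Fermat witness: 943 is composite.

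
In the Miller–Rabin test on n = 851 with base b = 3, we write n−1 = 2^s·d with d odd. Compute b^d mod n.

851 − 1 = 850 = 2^1 · 425, so d = 425.
3^1 ≡ 3 (mod 851)
3^2 ≡ 3^2 = 9 ≡ 9 (mod 851)
3^4 ≡ 9^2 = 81 ≡ 81 (mod 851)
3^8 ≡ 81^2 = 6561 ≡ 604 (mod 851)
3^16 ≡ 604^2 = 364816 ≡ 588 (mod 851)
3^32 ≡ 588^2 = 345744 ≡ 238 (mod 851)
3^64 ≡ 238^2 = 56644 ≡ 478 (mod 851)
3^128 ≡ 478^2 = 228484 ≡ 416 (mod 851)
3^256 ≡ 416^2 = 173056 ≡ 303 (mod 851)
425 = 256 + 128 + 32 + 8 + 1 in binary powers of 2.
So 3^425 ≡ 303 · 416 · 238 · 604 · 3 ≡ 324 (mod 851).
Squaring chain: 324; never reaches −1, so base 3 is a Miller–Rabin witness that 851 is composite.

324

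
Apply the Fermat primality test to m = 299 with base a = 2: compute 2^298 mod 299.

140

2^1 ≡ 2 (mod 299)
2^2 ≡ 2^2 = 4 ≡ 4 (mod 299)
2^4 ≡ 4^2 = 16 ≡ 16 (mod 299)
2^8 ≡ 16^2 = 256 ≡ 256 (mod 299)
2^16 ≡ 256^2 = 65536 ≡ 55 (mod 299)
2^32 ≡ 55^2 = 3025 ≡ 35 (mod 299)
2^64 ≡ 35^2 = 1225 ≡ 29 (mod 299)
2^128 ≡ 29^2 = 841 ≡ 243 (mod 299)
2^256 ≡ 243^2 = 59049 ≡ 146 (mod 299)
298 = 256 + 32 + 8 + 2 in binary powers of 2.
So 2^298 ≡ 146 · 35 · 256 · 4 ≡ 140 (mod 299).
Since 140 ≠ 1, base 2 is a Fermat witness: 299 is composite.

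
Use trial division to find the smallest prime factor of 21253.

21253 is odd.
Digit sum 13, not divisible by 3.
Ends in 3: not divisible by 5.
7: 21253 = 7·3036 + 1
11: 21253 = 11·1932 + 1
13: 21253 = 13·1634 + 11
17: 21253 = 17·1250 + 3
19: 21253 = 19·1118 + 11
23: 21253 = 23·924 + 1
29: 21253 = 29·732 + 25
31: 21253 = 31·685 + 18
37: 21253 = 37·574 + 15
41: 21253 = 41·518 + 15
43: 21253 = 43·494 + 11
47: 21253 = 47·452 + 9
53: 21253 = 53·401

53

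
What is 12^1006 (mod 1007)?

938

12^1 ≡ 12 (mod 1007)
12^2 ≡ 12^2 = 144 ≡ 144 (mod 1007)
12^4 ≡ 144^2 = 20736 ≡ 596 (mod 1007)
12^8 ≡ 596^2 = 355216 ≡ 752 (mod 1007)
12^16 ≡ 752^2 = 565504 ≡ 577 (mod 1007)
12^32 ≡ 577^2 = 332929 ≡ 619 (mod 1007)
12^64 ≡ 619^2 = 383161 ≡ 501 (mod 1007)
12^128 ≡ 501^2 = 251001 ≡ 258 (mod 1007)
12^256 ≡ 258^2 = 66564 ≡ 102 (mod 1007)
12^512 ≡ 102^2 = 10404 ≡ 334 (mod 1007)
1006 = 512 + 256 + 128 + 64 + 32 + 8 + 4 + 2 in binary powers of 2.
So 12^1006 ≡ 334 · 102 · 258 · 501 · 619 · 752 · 596 · 144 ≡ 938 (mod 1007).
Since 938 ≠ 1, base 12 is a Fermat witness: 1007 is composite.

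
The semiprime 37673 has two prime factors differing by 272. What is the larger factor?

Since p = q + 272, we have 37673 = q(q + 272), so q² + 272q − 37673 = 0.
Discriminant: 272² + 4·37673 = 73984 + 150692 = 224676; √224676 = 474.
q = (−272 + 474)/2 = 101, and p = q + 272 = 373.
Check: 101 · 373 = 37673.

373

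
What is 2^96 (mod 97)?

1

2^1 ≡ 2 (mod 97)
2^2 ≡ 2^2 = 4 ≡ 4 (mod 97)
2^4 ≡ 4^2 = 16 ≡ 16 (mod 97)
2^8 ≡ 16^2 = 256 ≡ 62 (mod 97)
2^16 ≡ 62^2 = 3844 ≡ 61 (mod 97)
2^32 ≡ 61^2 = 3721 ≡ 35 (mod 97)
2^64 ≡ 35^2 = 1225 ≡ 61 (mod 97)
96 = 64 + 32 in binary powers of 2.
So 2^96 ≡ 61 · 35 ≡ 1 (mod 97).
Since the result is 1, base 2 gives no evidence that 97 is composite.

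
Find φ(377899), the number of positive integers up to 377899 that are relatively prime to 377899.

358176

Factor: 377899 = 29 · 83 · 157.
φ(377899) = (29−1) · (83−1) · (157−1) = 28 · 82 · 156 = 358176.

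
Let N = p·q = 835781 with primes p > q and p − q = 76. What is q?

Since p = q + 76, we have 835781 = q(q + 76), so q² + 76q − 835781 = 0.
Discriminant: 76² + 4·835781 = 5776 + 3343124 = 3348900; √3348900 = 1830.
q = (−76 + 1830)/2 = 877, and p = q + 76 = 953.
Check: 877 · 953 = 835781.

877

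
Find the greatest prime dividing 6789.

6789 = 3 · 2263
2263 = 31 · 73
73 is prime.
So 6789 = 3 · 31 · 73; the largest prime factor is 73.

73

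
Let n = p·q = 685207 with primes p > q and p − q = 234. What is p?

953

Since p = q + 234, we have 685207 = q(q + 234), so q² + 234q − 685207 = 0.
Discriminant: 234² + 4·685207 = 54756 + 2740828 = 2795584; √2795584 = 1672.
q = (−234 + 1672)/2 = 719, and p = q + 234 = 953.
Check: 719 · 953 = 685207.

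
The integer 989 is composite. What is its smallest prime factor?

23

989 is odd.
Digit sum 26, not divisible by 3.
Ends in 9: not divisible by 5.
7: 989 = 7·141 + 2
11: 989 = 11·89 + 10
13: 989 = 13·76 + 1
17: 989 = 17·58 + 3
19: 989 = 19·52 + 1
23: 989 = 23·43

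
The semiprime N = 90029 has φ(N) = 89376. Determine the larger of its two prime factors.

457

φ(n) = (p−1)(q−1) = n − (p+q) + 1, so p + q = 90029 − 89376 + 1 = 654.
p and q are the roots of t² − 654t + 90029 = 0.
Discriminant: 654² − 4·90029 = 427716 − 360116 = 67600; √67600 = 260.
q = (654 − 260)/2 = 197, p = (654 + 260)/2 = 457.
Check: 197 · 457 = 90029.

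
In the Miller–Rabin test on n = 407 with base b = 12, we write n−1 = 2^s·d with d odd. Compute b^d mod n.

407 − 1 = 406 = 2^1 · 203, so d = 203.
12^1 ≡ 12 (mod 407)
12^2 ≡ 12^2 = 144 ≡ 144 (mod 407)
12^4 ≡ 144^2 = 20736 ≡ 386 (mod 407)
12^8 ≡ 386^2 = 148996 ≡ 34 (mod 407)
12^16 ≡ 34^2 = 1156 ≡ 342 (mod 407)
12^32 ≡ 342^2 = 116964 ≡ 155 (mod 407)
12^64 ≡ 155^2 = 24025 ≡ 12 (mod 407)
12^128 ≡ 12^2 = 144 ≡ 144 (mod 407)
203 = 128 + 64 + 8 + 2 + 1 in binary powers of 2.
So 12^203 ≡ 144 · 12 · 34 · 144 · 12 ≡ 155 (mod 407).
Squaring chain: 155; never reaches −1, so base 12 is a Miller–Rabin witness that 407 is composite.

155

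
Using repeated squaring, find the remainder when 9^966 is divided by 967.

9^1 ≡ 9 (mod 967)
9^2 ≡ 9^2 = 81 ≡ 81 (mod 967)
9^4 ≡ 81^2 = 6561 ≡ 759 (mod 967)
9^8 ≡ 759^2 = 576081 ≡ 716 (mod 967)
9^16 ≡ 716^2 = 512656 ≡ 146 (mod 967)
9^32 ≡ 146^2 = 21316 ≡ 42 (mod 967)
9^64 ≡ 42^2 = 1764 ≡ 797 (mod 967)
9^128 ≡ 797^2 = 635209 ≡ 857 (mod 967)
9^256 ≡ 857^2 = 734449 ≡ 496 (mod 967)
9^512 ≡ 496^2 = 246016 ≡ 398 (mod 967)
966 = 512 + 256 + 128 + 64 + 4 + 2 in binary powers of 2.
So 9^966 ≡ 398 · 496 · 857 · 797 · 759 · 81 ≡ 1 (mod 967).
Since the result is 1, base 9 gives no evidence that 967 is composite.

1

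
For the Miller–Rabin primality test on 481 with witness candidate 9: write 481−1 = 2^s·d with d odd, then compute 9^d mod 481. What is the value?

417

481 − 1 = 480 = 2^5 · 15, so d = 15.
9^1 ≡ 9 (mod 481)
9^2 ≡ 9^2 = 81 ≡ 81 (mod 481)
9^4 ≡ 81^2 = 6561 ≡ 308 (mod 481)
9^8 ≡ 308^2 = 94864 ≡ 107 (mod 481)
15 = 8 + 4 + 2 + 1 in binary powers of 2.
So 9^15 ≡ 107 · 308 · 81 · 9 ≡ 417 (mod 481).
Squaring chain: 417 → 248 → 417 → 248 → 417; never reaches −1, so base 9 is a Miller–Rabin witness that 481 is composite.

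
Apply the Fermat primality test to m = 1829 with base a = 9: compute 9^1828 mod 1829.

1661

9^1 ≡ 9 (mod 1829)
9^2 ≡ 9^2 = 81 ≡ 81 (mod 1829)
9^4 ≡ 81^2 = 6561 ≡ 1074 (mod 1829)
9^8 ≡ 1074^2 = 1153476 ≡ 1206 (mod 1829)
9^16 ≡ 1206^2 = 1454436 ≡ 381 (mod 1829)
9^32 ≡ 381^2 = 145161 ≡ 670 (mod 1829)
9^64 ≡ 670^2 = 448900 ≡ 795 (mod 1829)
9^128 ≡ 795^2 = 632025 ≡ 1020 (mod 1829)
9^256 ≡ 1020^2 = 1040400 ≡ 1528 (mod 1829)
9^512 ≡ 1528^2 = 2334784 ≡ 980 (mod 1829)
9^1024 ≡ 980^2 = 960400 ≡ 175 (mod 1829)
1828 = 1024 + 512 + 256 + 32 + 4 in binary powers of 2.
So 9^1828 ≡ 175 · 980 · 1528 · 670 · 1074 ≡ 1661 (mod 1829).
Since 1661 ≠ 1, base 9 is a Fermat witness: 1829 is composite.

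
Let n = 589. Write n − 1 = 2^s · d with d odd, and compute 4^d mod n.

589 − 1 = 588 = 2^2 · 147, so d = 147.
4^1 ≡ 4 (mod 589)
4^2 ≡ 4^2 = 16 ≡ 16 (mod 589)
4^4 ≡ 16^2 = 256 ≡ 256 (mod 589)
4^8 ≡ 256^2 = 65536 ≡ 157 (mod 589)
4^16 ≡ 157^2 = 24649 ≡ 500 (mod 589)
4^32 ≡ 500^2 = 250000 ≡ 264 (mod 589)
4^64 ≡ 264^2 = 69696 ≡ 194 (mod 589)
4^128 ≡ 194^2 = 37636 ≡ 529 (mod 589)
147 = 128 + 16 + 2 + 1 in binary powers of 2.
So 4^147 ≡ 529 · 500 · 16 · 4 ≡ 140 (mod 589).
Squaring chain: 140 → 163; never reaches −1, so base 4 is a Miller–Rabin witness that 589 is composite.

140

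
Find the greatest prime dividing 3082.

67

3082 = 2 · 1541
1541 = 23 · 67
67 is prime.
So 3082 = 2 · 23 · 67; the largest prime factor is 67.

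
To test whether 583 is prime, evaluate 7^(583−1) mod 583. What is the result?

566

7^1 ≡ 7 (mod 583)
7^2 ≡ 7^2 = 49 ≡ 49 (mod 583)
7^4 ≡ 49^2 = 2401 ≡ 69 (mod 583)
7^8 ≡ 69^2 = 4761 ≡ 97 (mod 583)
7^16 ≡ 97^2 = 9409 ≡ 81 (mod 583)
7^32 ≡ 81^2 = 6561 ≡ 148 (mod 583)
7^64 ≡ 148^2 = 21904 ≡ 333 (mod 583)
7^128 ≡ 333^2 = 110889 ≡ 119 (mod 583)
7^256 ≡ 119^2 = 14161 ≡ 169 (mod 583)
7^512 ≡ 169^2 = 28561 ≡ 577 (mod 583)
582 = 512 + 64 + 4 + 2 in binary powers of 2.
So 7^582 ≡ 577 · 333 · 69 · 49 ≡ 566 (mod 583).
Since 566 ≠ 1, base 7 is a Fermat witness: 583 is composite.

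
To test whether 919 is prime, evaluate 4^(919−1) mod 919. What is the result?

1

4^1 ≡ 4 (mod 919)
4^2 ≡ 4^2 = 16 ≡ 16 (mod 919)
4^4 ≡ 16^2 = 256 ≡ 256 (mod 919)
4^8 ≡ 256^2 = 65536 ≡ 287 (mod 919)
4^16 ≡ 287^2 = 82369 ≡ 578 (mod 919)
4^32 ≡ 578^2 = 334084 ≡ 487 (mod 919)
4^64 ≡ 487^2 = 237169 ≡ 67 (mod 919)
4^128 ≡ 67^2 = 4489 ≡ 813 (mod 919)
4^256 ≡ 813^2 = 660969 ≡ 208 (mod 919)
4^512 ≡ 208^2 = 43264 ≡ 71 (mod 919)
918 = 512 + 256 + 128 + 16 + 4 + 2 in binary powers of 2.
So 4^918 ≡ 71 · 208 · 813 · 578 · 256 · 16 ≡ 1 (mod 919).
Since the result is 1, base 4 gives no evidence that 919 is composite.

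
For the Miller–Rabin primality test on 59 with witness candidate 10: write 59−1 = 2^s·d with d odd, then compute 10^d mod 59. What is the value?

58

59 − 1 = 58 = 2^1 · 29, so d = 29.
10^1 ≡ 10 (mod 59)
10^2 ≡ 10^2 = 100 ≡ 41 (mod 59)
10^4 ≡ 41^2 = 1681 ≡ 29 (mod 59)
10^8 ≡ 29^2 = 841 ≡ 15 (mod 59)
10^16 ≡ 15^2 = 225 ≡ 48 (mod 59)
29 = 16 + 8 + 4 + 1 in binary powers of 2.
So 10^29 ≡ 48 · 15 · 29 · 10 ≡ 58 (mod 59).
Since 10^d ≡ 58 (mod 59), base 10 does not prove 59 composite.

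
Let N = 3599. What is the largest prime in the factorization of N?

3599 = 59 · 61
61 is prime.
So 3599 = 59 · 61; the largest prime factor is 61.

61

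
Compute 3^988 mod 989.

3^1 ≡ 3 (mod 989)
3^2 ≡ 3^2 = 9 ≡ 9 (mod 989)
3^4 ≡ 9^2 = 81 ≡ 81 (mod 989)
3^8 ≡ 81^2 = 6561 ≡ 627 (mod 989)
3^16 ≡ 627^2 = 393129 ≡ 496 (mod 989)
3^32 ≡ 496^2 = 246016 ≡ 744 (mod 989)
3^64 ≡ 744^2 = 553536 ≡ 685 (mod 989)
3^128 ≡ 685^2 = 469225 ≡ 439 (mod 989)
3^256 ≡ 439^2 = 192721 ≡ 855 (mod 989)
3^512 ≡ 855^2 = 731025 ≡ 154 (mod 989)
988 = 512 + 256 + 128 + 64 + 16 + 8 + 4 in binary powers of 2.
So 3^988 ≡ 154 · 855 · 439 · 685 · 496 · 627 · 81 ≡ 685 (mod 989).
Since 685 ≠ 1, base 3 is a Fermat witness: 989 is composite.

685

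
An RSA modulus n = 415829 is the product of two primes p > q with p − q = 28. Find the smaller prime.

631

Since p = q + 28, we have 415829 = q(q + 28), so q² + 28q − 415829 = 0.
Discriminant: 28² + 4·415829 = 784 + 1663316 = 1664100; √1664100 = 1290.
q = (−28 + 1290)/2 = 631, and p = q + 28 = 659.
Check: 631 · 659 = 415829.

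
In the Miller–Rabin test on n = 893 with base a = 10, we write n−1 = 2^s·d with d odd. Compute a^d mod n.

893 − 1 = 892 = 2^2 · 223, so d = 223.
10^1 ≡ 10 (mod 893)
10^2 ≡ 10^2 = 100 ≡ 100 (mod 893)
10^4 ≡ 100^2 = 10000 ≡ 177 (mod 893)
10^8 ≡ 177^2 = 31329 ≡ 74 (mod 893)
10^16 ≡ 74^2 = 5476 ≡ 118 (mod 893)
10^32 ≡ 118^2 = 13924 ≡ 529 (mod 893)
10^64 ≡ 529^2 = 279841 ≡ 332 (mod 893)
10^128 ≡ 332^2 = 110224 ≡ 385 (mod 893)
223 = 128 + 64 + 16 + 8 + 4 + 2 + 1 in binary powers of 2.
So 10^223 ≡ 385 · 332 · 118 · 74 · 177 · 100 · 10 ≡ 775 (mod 893).
Squaring chain: 775 → 529; never reaches −1, so base 10 is a Miller–Rabin witness that 893 is composite.

775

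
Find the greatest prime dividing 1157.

1157 = 13 · 89
89 is prime.
So 1157 = 13 · 89; the largest prime factor is 89.

89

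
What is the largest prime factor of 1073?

37

1073 = 29 · 37
37 is prime.
So 1073 = 29 · 37; the largest prime factor is 37.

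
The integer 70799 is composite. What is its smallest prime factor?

83

70799 is odd.
Digit sum 32, not divisible by 3.
Ends in 9: not divisible by 5.
7: 70799 = 7·10114 + 1
11: 70799 = 11·6436 + 3
13: 70799 = 13·5446 + 1
17: 70799 = 17·4164 + 11
19: 70799 = 19·3726 + 5
23: 70799 = 23·3078 + 5
29: 70799 = 29·2441 + 10
31: 70799 = 31·2283 + 26
37: 70799 = 37·1913 + 18
41: 70799 = 41·1726 + 33
43: 70799 = 43·1646 + 21
47: 70799 = 47·1506 + 17
53: 70799 = 53·1335 + 44
59: 70799 = 59·1199 + 58
61: 70799 = 61·1160 + 39
67: 70799 = 67·1056 + 47
71: 70799 = 71·997 + 12
73: 70799 = 73·969 + 62
79: 70799 = 79·896 + 15
83: 70799 = 83·853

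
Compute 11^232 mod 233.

11^1 ≡ 11 (mod 233)
11^2 ≡ 11^2 = 121 ≡ 121 (mod 233)
11^4 ≡ 121^2 = 14641 ≡ 195 (mod 233)
11^8 ≡ 195^2 = 38025 ≡ 46 (mod 233)
11^16 ≡ 46^2 = 2116 ≡ 19 (mod 233)
11^32 ≡ 19^2 = 361 ≡ 128 (mod 233)
11^64 ≡ 128^2 = 16384 ≡ 74 (mod 233)
11^128 ≡ 74^2 = 5476 ≡ 117 (mod 233)
232 = 128 + 64 + 32 + 8 in binary powers of 2.
So 11^232 ≡ 117 · 74 · 128 · 46 ≡ 1 (mod 233).
Since the result is 1, base 11 gives no evidence that 233 is composite.

1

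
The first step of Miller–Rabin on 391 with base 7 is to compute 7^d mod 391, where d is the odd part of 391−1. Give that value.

241

391 − 1 = 390 = 2^1 · 195, so d = 195.
7^1 ≡ 7 (mod 391)
7^2 ≡ 7^2 = 49 ≡ 49 (mod 391)
7^4 ≡ 49^2 = 2401 ≡ 55 (mod 391)
7^8 ≡ 55^2 = 3025 ≡ 288 (mod 391)
7^16 ≡ 288^2 = 82944 ≡ 52 (mod 391)
7^32 ≡ 52^2 = 2704 ≡ 358 (mod 391)
7^64 ≡ 358^2 = 128164 ≡ 307 (mod 391)
7^128 ≡ 307^2 = 94249 ≡ 18 (mod 391)
195 = 128 + 64 + 2 + 1 in binary powers of 2.
So 7^195 ≡ 18 · 307 · 49 · 7 ≡ 241 (mod 391).
Squaring chain: 241; never reaches −1, so base 7 is a Miller–Rabin witness that 391 is composite.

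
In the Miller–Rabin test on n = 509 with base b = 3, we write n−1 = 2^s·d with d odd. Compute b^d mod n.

301

509 − 1 = 508 = 2^2 · 127, so d = 127.
3^1 ≡ 3 (mod 509)
3^2 ≡ 3^2 = 9 ≡ 9 (mod 509)
3^4 ≡ 9^2 = 81 ≡ 81 (mod 509)
3^8 ≡ 81^2 = 6561 ≡ 453 (mod 509)
3^16 ≡ 453^2 = 205209 ≡ 82 (mod 509)
3^32 ≡ 82^2 = 6724 ≡ 107 (mod 509)
3^64 ≡ 107^2 = 11449 ≡ 251 (mod 509)
127 = 64 + 32 + 16 + 8 + 4 + 2 + 1 in binary powers of 2.
So 3^127 ≡ 251 · 107 · 82 · 453 · 81 · 9 · 3 ≡ 301 (mod 509).
Squaring chain: 301 → 508; reaches −1, so base 3 does not prove 509 composite.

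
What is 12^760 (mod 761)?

1

12^1 ≡ 12 (mod 761)
12^2 ≡ 12^2 = 144 ≡ 144 (mod 761)
12^4 ≡ 144^2 = 20736 ≡ 189 (mod 761)
12^8 ≡ 189^2 = 35721 ≡ 715 (mod 761)
12^16 ≡ 715^2 = 511225 ≡ 594 (mod 761)
12^32 ≡ 594^2 = 352836 ≡ 493 (mod 761)
12^64 ≡ 493^2 = 243049 ≡ 290 (mod 761)
12^128 ≡ 290^2 = 84100 ≡ 390 (mod 761)
12^256 ≡ 390^2 = 152100 ≡ 661 (mod 761)
12^512 ≡ 661^2 = 436921 ≡ 107 (mod 761)
760 = 512 + 128 + 64 + 32 + 16 + 8 in binary powers of 2.
So 12^760 ≡ 107 · 390 · 290 · 493 · 594 · 715 ≡ 1 (mod 761).
Since the result is 1, base 12 gives no evidence that 761 is composite.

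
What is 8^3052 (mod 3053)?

8^1 ≡ 8 (mod 3053)
8^2 ≡ 8^2 = 64 ≡ 64 (mod 3053)
8^4 ≡ 64^2 = 4096 ≡ 1043 (mod 3053)
8^8 ≡ 1043^2 = 1087849 ≡ 981 (mod 3053)
8^16 ≡ 981^2 = 962361 ≡ 666 (mod 3053)
8^32 ≡ 666^2 = 443556 ≡ 871 (mod 3053)
8^64 ≡ 871^2 = 758641 ≡ 1497 (mod 3053)
8^128 ≡ 1497^2 = 2241009 ≡ 107 (mod 3053)
8^256 ≡ 107^2 = 11449 ≡ 2290 (mod 3053)
8^512 ≡ 2290^2 = 5244100 ≡ 2099 (mod 3053)
8^1024 ≡ 2099^2 = 4405801 ≡ 322 (mod 3053)
8^2048 ≡ 322^2 = 103684 ≡ 2935 (mod 3053)
3052 = 2048 + 512 + 256 + 128 + 64 + 32 + 8 + 4 in binary powers of 2.
So 8^3052 ≡ 2935 · 2099 · 2290 · 107 · 1497 · 871 · 981 · 1043 ≡ 2581 (mod 3053).
Since 2581 ≠ 1, base 8 is a Fermat witness: 3053 is composite.

2581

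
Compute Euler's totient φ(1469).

Factor: 1469 = 13 · 113.
φ(1469) = (13−1) · (113−1) = 12 · 112 = 1344.

1344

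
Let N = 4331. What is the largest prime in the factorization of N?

71

4331 = 61 · 71
71 is prime.
So 4331 = 61 · 71; the largest prime factor is 71.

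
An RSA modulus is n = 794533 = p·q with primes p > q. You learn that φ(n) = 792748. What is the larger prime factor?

φ(n) = (p−1)(q−1) = n − (p+q) + 1, so p + q = 794533 − 792748 + 1 = 1786.
p and q are the roots of t² − 1786t + 794533 = 0.
Discriminant: 1786² − 4·794533 = 3189796 − 3178132 = 11664; √11664 = 108.
q = (1786 − 108)/2 = 839, p = (1786 + 108)/2 = 947.
Check: 839 · 947 = 794533.

947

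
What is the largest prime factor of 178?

178 = 2 · 89
89 is prime.
So 178 = 2 · 89; the largest prime factor is 89.

89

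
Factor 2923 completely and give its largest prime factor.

79

2923 = 37 · 79
79 is prime.
So 2923 = 37 · 79; the largest prime factor is 79.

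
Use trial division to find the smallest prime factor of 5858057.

5858057 is odd.
Digit sum 38, not divisible by 3.
Ends in 7: not divisible by 5.
7: 5858057 = 7·836865 + 2
11: 5858057 = 11·532550 + 7
13: 5858057 = 13·450619 + 10
17: 5858057 = 17·344591 + 10
19: 5858057 = 19·308318 + 15
23: 5858057 = 23·254698 + 3
29: 5858057 = 29·202001 + 28
31: 5858057 = 31·188969 + 18
37: 5858057 = 37·158325 + 32
41: 5858057 = 41·142879 + 18
43: 5858057 = 43·136233 + 38
47: 5858057 = 47·124639 + 24
53: 5858057 = 53·110529 + 20
59: 5858057 = 59·99289 + 6
61: 5858057 = 61·96033 + 44
67: 5858057 = 67·87433 + 46
71: 5858057 = 71·82507 + 60
73: 5858057 = 73·80247 + 26
79: 5858057 = 79·74152 + 49
83: 5858057 = 83·70579

83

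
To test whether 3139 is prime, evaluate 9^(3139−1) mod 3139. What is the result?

9^1 ≡ 9 (mod 3139)
9^2 ≡ 9^2 = 81 ≡ 81 (mod 3139)
9^4 ≡ 81^2 = 6561 ≡ 283 (mod 3139)
9^8 ≡ 283^2 = 80089 ≡ 1614 (mod 3139)
9^16 ≡ 1614^2 = 2604996 ≡ 2765 (mod 3139)
9^32 ≡ 2765^2 = 7645225 ≡ 1760 (mod 3139)
9^64 ≡ 1760^2 = 3097600 ≡ 2546 (mod 3139)
9^128 ≡ 2546^2 = 6482116 ≡ 81 (mod 3139)
9^256 ≡ 81^2 = 6561 ≡ 283 (mod 3139)
9^512 ≡ 283^2 = 80089 ≡ 1614 (mod 3139)
9^1024 ≡ 1614^2 = 2604996 ≡ 2765 (mod 3139)
9^2048 ≡ 2765^2 = 7645225 ≡ 1760 (mod 3139)
3138 = 2048 + 1024 + 64 + 2 in binary powers of 2.
So 9^3138 ≡ 1760 · 2765 · 2546 · 81 ≡ 293 (mod 3139).
Since 293 ≠ 1, base 9 is a Fermat witness: 3139 is composite.

293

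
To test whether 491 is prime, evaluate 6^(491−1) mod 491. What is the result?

1

6^1 ≡ 6 (mod 491)
6^2 ≡ 6^2 = 36 ≡ 36 (mod 491)
6^4 ≡ 36^2 = 1296 ≡ 314 (mod 491)
6^8 ≡ 314^2 = 98596 ≡ 396 (mod 491)
6^16 ≡ 396^2 = 156816 ≡ 187 (mod 491)
6^32 ≡ 187^2 = 34969 ≡ 108 (mod 491)
6^64 ≡ 108^2 = 11664 ≡ 371 (mod 491)
6^128 ≡ 371^2 = 137641 ≡ 161 (mod 491)
6^256 ≡ 161^2 = 25921 ≡ 389 (mod 491)
490 = 256 + 128 + 64 + 32 + 8 + 2 in binary powers of 2.
So 6^490 ≡ 389 · 161 · 371 · 108 · 396 · 36 ≡ 1 (mod 491).
Since the result is 1, base 6 gives no evidence that 491 is composite.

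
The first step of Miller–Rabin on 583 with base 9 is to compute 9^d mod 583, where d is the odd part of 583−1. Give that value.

537

583 − 1 = 582 = 2^1 · 291, so d = 291.
9^1 ≡ 9 (mod 583)
9^2 ≡ 9^2 = 81 ≡ 81 (mod 583)
9^4 ≡ 81^2 = 6561 ≡ 148 (mod 583)
9^8 ≡ 148^2 = 21904 ≡ 333 (mod 583)
9^16 ≡ 333^2 = 110889 ≡ 119 (mod 583)
9^32 ≡ 119^2 = 14161 ≡ 169 (mod 583)
9^64 ≡ 169^2 = 28561 ≡ 577 (mod 583)
9^128 ≡ 577^2 = 332929 ≡ 36 (mod 583)
9^256 ≡ 36^2 = 1296 ≡ 130 (mod 583)
291 = 256 + 32 + 2 + 1 in binary powers of 2.
So 9^291 ≡ 130 · 169 · 81 · 9 ≡ 537 (mod 583).
Squaring chain: 537; never reaches −1, so base 9 is a Miller–Rabin witness that 583 is composite.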